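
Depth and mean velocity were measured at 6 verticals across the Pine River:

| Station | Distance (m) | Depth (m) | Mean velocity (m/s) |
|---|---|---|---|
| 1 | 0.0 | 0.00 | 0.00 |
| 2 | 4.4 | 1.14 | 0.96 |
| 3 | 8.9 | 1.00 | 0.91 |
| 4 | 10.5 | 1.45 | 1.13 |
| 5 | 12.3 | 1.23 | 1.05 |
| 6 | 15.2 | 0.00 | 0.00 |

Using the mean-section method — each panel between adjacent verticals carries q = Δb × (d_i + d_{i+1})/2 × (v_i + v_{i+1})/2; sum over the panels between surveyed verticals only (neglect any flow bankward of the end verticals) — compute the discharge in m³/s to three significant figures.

Panel 1-2: Δb = 4.4 m, d̄ = (0.00+1.14)/2 = 0.57, v̄ = (0.00+0.96)/2 = 0.48 → q = 4.4×0.57×0.48 = 1.204 m³/s
Panel 2-3: Δb = 4.5 m, d̄ = (1.14+1.00)/2 = 1.07, v̄ = (0.96+0.91)/2 = 0.935 → q = 4.5×1.07×0.935 = 4.502 m³/s
Panel 3-4: Δb = 1.6 m, d̄ = (1.00+1.45)/2 = 1.225, v̄ = (0.91+1.13)/2 = 1.02 → q = 1.6×1.225×1.02 = 1.999 m³/s
Panel 4-5: Δb = 1.8 m, d̄ = (1.45+1.23)/2 = 1.34, v̄ = (1.13+1.05)/2 = 1.09 → q = 1.8×1.34×1.09 = 2.629 m³/s
Panel 5-6: Δb = 2.9 m, d̄ = (1.23+0.00)/2 = 0.615, v̄ = (1.05+0.00)/2 = 0.525 → q = 2.9×0.615×0.525 = 0.9363 m³/s
Q = Σ q = 11.27 m³/s

11.3 m³/s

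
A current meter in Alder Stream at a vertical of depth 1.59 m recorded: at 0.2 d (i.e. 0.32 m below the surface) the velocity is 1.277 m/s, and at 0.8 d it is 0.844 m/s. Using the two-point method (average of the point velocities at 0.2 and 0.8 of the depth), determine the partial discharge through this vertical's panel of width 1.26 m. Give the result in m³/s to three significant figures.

2.12 m³/s

v̄ = (1.277 + 0.844) / 2 = 1.061 m/s
q = v̄ × d × w = 1.061 × 1.59 × 1.26 = 2.125 m³/s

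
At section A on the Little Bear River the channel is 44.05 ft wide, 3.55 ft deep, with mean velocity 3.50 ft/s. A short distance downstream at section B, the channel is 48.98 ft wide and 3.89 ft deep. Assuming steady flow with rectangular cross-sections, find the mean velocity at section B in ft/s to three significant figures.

2.87 ft/s

Q = A₁V₁ = (44.05×3.55) × 3.50 = 547.3 ft³/s
A₂ = 48.98 × 3.89 = 190.5 ft²
V₂ = Q/A₂ = 547.3/190.5 = 2.873 ft/s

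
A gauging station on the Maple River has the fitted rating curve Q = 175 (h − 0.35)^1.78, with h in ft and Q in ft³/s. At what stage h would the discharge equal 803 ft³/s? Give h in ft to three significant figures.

2.70 ft

h − h₀ = (Q/C)^(1/b) = (803/175)^(1/1.78) = 2.354 ft
h = 0.35 + 2.354 = 2.704 ft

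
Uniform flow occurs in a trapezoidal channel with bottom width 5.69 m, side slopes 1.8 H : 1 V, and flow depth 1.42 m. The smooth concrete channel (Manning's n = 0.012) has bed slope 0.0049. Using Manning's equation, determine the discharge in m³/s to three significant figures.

69.0 m³/s

A = (b + z·y)·y = (5.69 + 1.8×1.42)×1.42 = 11.71 m²
P = b + 2y√(1+z²) = 5.69 + 2×1.42×√(1+1.8²) = 11.54 m
R = A/P = 11.71/11.54 = 1.015 m
Q = (1/n)·A·R^(2/3)·S^(1/2) = (1/0.012) × 11.71 × 1.015^(2/3) × 0.0049^(1/2) = 68.98 m³/s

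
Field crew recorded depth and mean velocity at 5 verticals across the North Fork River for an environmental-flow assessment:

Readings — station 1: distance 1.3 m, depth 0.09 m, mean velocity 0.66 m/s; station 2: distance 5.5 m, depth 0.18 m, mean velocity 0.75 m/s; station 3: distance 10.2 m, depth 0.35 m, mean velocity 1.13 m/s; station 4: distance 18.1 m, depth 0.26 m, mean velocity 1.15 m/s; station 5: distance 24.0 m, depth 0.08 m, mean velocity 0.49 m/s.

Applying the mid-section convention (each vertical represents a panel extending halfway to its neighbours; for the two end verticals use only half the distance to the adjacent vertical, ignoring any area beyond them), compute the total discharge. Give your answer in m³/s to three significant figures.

5.40 m³/s

w_1 = (5.5 − 1.3)/2 = 2.1 m; q_1 = 0.66 × 0.09 × 2.1 = 0.1247 m³/s
w_2 = (10.2 − 1.3)/2 = 4.45 m; q_2 = 0.75 × 0.18 × 4.45 = 0.6008 m³/s
w_3 = (18.1 − 5.5)/2 = 6.3 m; q_3 = 1.13 × 0.35 × 6.3 = 2.492 m³/s
w_4 = (24.0 − 10.2)/2 = 6.9 m; q_4 = 1.15 × 0.26 × 6.9 = 2.063 m³/s
w_5 = (24.0 − 18.1)/2 = 2.95 m; q_5 = 0.49 × 0.08 × 2.95 = 0.1156 m³/s
Q = Σ qᵢ = 5.396 m³/s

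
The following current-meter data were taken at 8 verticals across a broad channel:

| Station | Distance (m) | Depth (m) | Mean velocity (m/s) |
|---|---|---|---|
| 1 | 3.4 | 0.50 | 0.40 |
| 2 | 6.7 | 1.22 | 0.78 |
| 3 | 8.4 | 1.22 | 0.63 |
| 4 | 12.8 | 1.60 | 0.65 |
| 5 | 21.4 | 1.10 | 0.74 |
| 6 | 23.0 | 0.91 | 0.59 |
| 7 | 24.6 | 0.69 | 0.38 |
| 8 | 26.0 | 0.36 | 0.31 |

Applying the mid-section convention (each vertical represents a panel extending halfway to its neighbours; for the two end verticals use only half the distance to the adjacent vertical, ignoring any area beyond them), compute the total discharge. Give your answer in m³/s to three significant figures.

w_1 = (6.7 − 3.4)/2 = 1.65 m; q_1 = 0.40 × 0.50 × 1.65 = 0.3300 m³/s
w_2 = (8.4 − 3.4)/2 = 2.5 m; q_2 = 0.78 × 1.22 × 2.5 = 2.379 m³/s
w_3 = (12.8 − 6.7)/2 = 3.05 m; q_3 = 0.63 × 1.22 × 3.05 = 2.344 m³/s
w_4 = (21.4 − 8.4)/2 = 6.5 m; q_4 = 0.65 × 1.60 × 6.5 = 6.760 m³/s
w_5 = (23.0 − 12.8)/2 = 5.1 m; q_5 = 0.74 × 1.10 × 5.1 = 4.151 m³/s
w_6 = (24.6 − 21.4)/2 = 1.6 m; q_6 = 0.59 × 0.91 × 1.6 = 0.8590 m³/s
w_7 = (26.0 − 23.0)/2 = 1.5 m; q_7 = 0.38 × 0.69 × 1.5 = 0.3933 m³/s
w_8 = (26.0 − 24.6)/2 = 0.7 m; q_8 = 0.31 × 0.36 × 0.7 = 0.07812 m³/s
Q = Σ qᵢ = 17.30 m³/s

17.3 m³/s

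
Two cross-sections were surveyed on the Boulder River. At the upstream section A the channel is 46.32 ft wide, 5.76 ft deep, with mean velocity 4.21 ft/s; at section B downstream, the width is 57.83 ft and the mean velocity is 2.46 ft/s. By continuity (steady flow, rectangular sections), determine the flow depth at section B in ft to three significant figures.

Q = A₁V₁ = (46.32×5.76) × 4.21 = 1123 ft³/s
d₂ = Q/(b₂ V₂) = 1123/(57.83×2.46) = 7.896 ft

7.90 ft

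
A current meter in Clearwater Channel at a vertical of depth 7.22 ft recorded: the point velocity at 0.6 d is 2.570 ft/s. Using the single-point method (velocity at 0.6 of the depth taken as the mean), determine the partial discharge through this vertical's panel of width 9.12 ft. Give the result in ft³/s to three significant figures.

v̄ = v₀.₆ = 2.570 ft/s
q = v̄ × d × w = 2.570 × 7.22 × 9.12 = 169.2 ft³/s

169 ft³/s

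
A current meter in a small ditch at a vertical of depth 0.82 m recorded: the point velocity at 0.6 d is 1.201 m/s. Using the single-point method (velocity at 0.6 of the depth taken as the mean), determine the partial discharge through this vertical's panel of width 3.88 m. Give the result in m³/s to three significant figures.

v̄ = v₀.₆ = 1.201 m/s
q = v̄ × d × w = 1.201 × 0.82 × 3.88 = 3.821 m³/s

3.82 m³/s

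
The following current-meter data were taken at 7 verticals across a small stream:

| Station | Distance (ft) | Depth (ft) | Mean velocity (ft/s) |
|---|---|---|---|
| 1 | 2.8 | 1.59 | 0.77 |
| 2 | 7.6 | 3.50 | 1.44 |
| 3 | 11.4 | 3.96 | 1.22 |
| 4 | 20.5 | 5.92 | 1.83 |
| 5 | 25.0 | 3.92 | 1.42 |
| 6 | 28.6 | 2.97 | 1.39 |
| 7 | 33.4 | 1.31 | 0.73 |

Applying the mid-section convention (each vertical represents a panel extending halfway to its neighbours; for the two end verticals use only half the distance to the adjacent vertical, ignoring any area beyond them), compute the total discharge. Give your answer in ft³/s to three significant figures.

172 ft³/s

w_1 = (7.6 − 2.8)/2 = 2.4 ft; q_1 = 0.77 × 1.59 × 2.4 = 2.938 ft³/s
w_2 = (11.4 − 2.8)/2 = 4.3 ft; q_2 = 1.44 × 3.50 × 4.3 = 21.67 ft³/s
w_3 = (20.5 − 7.6)/2 = 6.45 ft; q_3 = 1.22 × 3.96 × 6.45 = 31.16 ft³/s
w_4 = (25.0 − 11.4)/2 = 6.8 ft; q_4 = 1.83 × 5.92 × 6.8 = 73.67 ft³/s
w_5 = (28.6 − 20.5)/2 = 4.05 ft; q_5 = 1.42 × 3.92 × 4.05 = 22.54 ft³/s
w_6 = (33.4 − 25.0)/2 = 4.2 ft; q_6 = 1.39 × 2.97 × 4.2 = 17.34 ft³/s
w_7 = (33.4 − 28.6)/2 = 2.4 ft; q_7 = 0.73 × 1.31 × 2.4 = 2.295 ft³/s
Q = Σ qᵢ = 171.6 ft³/s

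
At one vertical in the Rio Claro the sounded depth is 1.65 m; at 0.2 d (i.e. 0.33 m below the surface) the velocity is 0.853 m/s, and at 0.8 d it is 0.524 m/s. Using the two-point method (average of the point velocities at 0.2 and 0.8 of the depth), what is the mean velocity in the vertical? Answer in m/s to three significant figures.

v̄ = (0.853 + 0.524) / 2 = 0.6885 m/s

0.689 m/s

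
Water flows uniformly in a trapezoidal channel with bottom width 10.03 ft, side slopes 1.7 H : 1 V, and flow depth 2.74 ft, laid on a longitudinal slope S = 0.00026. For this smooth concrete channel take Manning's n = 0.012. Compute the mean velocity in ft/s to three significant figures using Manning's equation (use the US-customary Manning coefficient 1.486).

A = (b + z·y)·y = (10.03 + 1.7×2.74)×2.74 = 40.25 ft²
P = b + 2y√(1+z²) = 10.03 + 2×2.74×√(1+1.7²) = 20.84 ft
R = A/P = 40.25/20.84 = 1.931 ft
Q = (1.486/n)·A·R^(2/3)·S^(1/2) = (1.486/0.012) × 40.25 × 1.931^(2/3) × 0.00026^(1/2) = 124.6 ft³/s
V = Q/A = 124.6/40.25 = 3.097 ft/s

3.10 ft/s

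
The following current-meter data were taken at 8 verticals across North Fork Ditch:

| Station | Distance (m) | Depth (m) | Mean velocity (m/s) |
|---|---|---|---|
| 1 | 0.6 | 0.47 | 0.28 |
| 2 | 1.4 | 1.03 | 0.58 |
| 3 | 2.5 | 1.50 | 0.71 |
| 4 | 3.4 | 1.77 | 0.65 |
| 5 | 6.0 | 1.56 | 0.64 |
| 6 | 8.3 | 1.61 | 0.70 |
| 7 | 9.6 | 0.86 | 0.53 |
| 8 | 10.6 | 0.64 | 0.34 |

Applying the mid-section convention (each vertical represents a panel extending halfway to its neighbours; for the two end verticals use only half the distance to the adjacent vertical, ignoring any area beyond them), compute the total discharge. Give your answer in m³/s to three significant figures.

8.81 m³/s

w_1 = (1.4 − 0.6)/2 = 0.4 m; q_1 = 0.28 × 0.47 × 0.4 = 0.05264 m³/s
w_2 = (2.5 − 0.6)/2 = 0.95 m; q_2 = 0.58 × 1.03 × 0.95 = 0.5675 m³/s
w_3 = (3.4 − 1.4)/2 = 1 m; q_3 = 0.71 × 1.50 × 1 = 1.065 m³/s
w_4 = (6.0 − 2.5)/2 = 1.75 m; q_4 = 0.65 × 1.77 × 1.75 = 2.013 m³/s
w_5 = (8.3 − 3.4)/2 = 2.45 m; q_5 = 0.64 × 1.56 × 2.45 = 2.446 m³/s
w_6 = (9.6 − 6.0)/2 = 1.8 m; q_6 = 0.70 × 1.61 × 1.8 = 2.029 m³/s
w_7 = (10.6 − 8.3)/2 = 1.15 m; q_7 = 0.53 × 0.86 × 1.15 = 0.5242 m³/s
w_8 = (10.6 − 9.6)/2 = 0.5 m; q_8 = 0.34 × 0.64 × 0.5 = 0.1088 m³/s
Q = Σ qᵢ = 8.806 m³/s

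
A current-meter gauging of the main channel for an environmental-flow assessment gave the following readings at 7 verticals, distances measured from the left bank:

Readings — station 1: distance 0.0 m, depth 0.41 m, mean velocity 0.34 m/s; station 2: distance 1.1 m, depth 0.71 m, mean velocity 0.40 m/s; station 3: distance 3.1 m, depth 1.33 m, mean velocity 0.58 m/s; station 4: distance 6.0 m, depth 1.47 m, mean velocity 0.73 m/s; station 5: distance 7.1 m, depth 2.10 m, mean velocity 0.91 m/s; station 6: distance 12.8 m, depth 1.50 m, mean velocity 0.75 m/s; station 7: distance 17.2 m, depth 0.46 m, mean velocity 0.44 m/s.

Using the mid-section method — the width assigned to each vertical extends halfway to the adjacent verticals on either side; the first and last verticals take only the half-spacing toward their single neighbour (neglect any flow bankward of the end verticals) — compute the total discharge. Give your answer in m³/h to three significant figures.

w_1 = (1.1 − 0.0)/2 = 0.55 m; q_1 = 0.34 × 0.41 × 0.55 = 0.07667 m³/s
w_2 = (3.1 − 0.0)/2 = 1.55 m; q_2 = 0.40 × 0.71 × 1.55 = 0.4402 m³/s
w_3 = (6.0 − 1.1)/2 = 2.45 m; q_3 = 0.58 × 1.33 × 2.45 = 1.890 m³/s
w_4 = (7.1 − 3.1)/2 = 2 m; q_4 = 0.73 × 1.47 × 2 = 2.146 m³/s
w_5 = (12.8 − 6.0)/2 = 3.4 m; q_5 = 0.91 × 2.10 × 3.4 = 6.497 m³/s
w_6 = (17.2 − 7.1)/2 = 5.05 m; q_6 = 0.75 × 1.50 × 5.05 = 5.681 m³/s
w_7 = (17.2 − 12.8)/2 = 2.2 m; q_7 = 0.44 × 0.46 × 2.2 = 0.4453 m³/s
Q = Σ qᵢ = 17.18 m³/s
= 17.18 × 3600 = 61840 m³/h

61800 m³/h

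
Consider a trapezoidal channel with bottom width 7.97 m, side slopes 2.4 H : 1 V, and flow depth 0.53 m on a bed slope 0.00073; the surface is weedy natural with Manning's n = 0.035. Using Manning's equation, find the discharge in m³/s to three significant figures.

A = (b + z·y)·y = (7.97 + 2.4×0.53)×0.53 = 4.898 m²
P = b + 2y√(1+z²) = 7.97 + 2×0.53×√(1+2.4²) = 10.73 m
R = A/P = 4.898/10.73 = 0.4567 m
Q = (1/n)·A·R^(2/3)·S^(1/2) = (1/0.035) × 4.898 × 0.4567^(2/3) × 0.00073^(1/2) = 2.242 m³/s

2.24 m³/s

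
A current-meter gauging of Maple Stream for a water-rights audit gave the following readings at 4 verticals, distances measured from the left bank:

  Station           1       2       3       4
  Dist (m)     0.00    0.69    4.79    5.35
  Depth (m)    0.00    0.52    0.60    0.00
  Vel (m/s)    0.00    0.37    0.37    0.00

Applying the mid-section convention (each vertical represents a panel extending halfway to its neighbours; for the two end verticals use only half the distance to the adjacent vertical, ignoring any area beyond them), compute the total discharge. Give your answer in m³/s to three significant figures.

0.978 m³/s

w_2 = (4.79 − 0.00)/2 = 2.395 m; q_2 = 0.37 × 0.52 × 2.395 = 0.4608 m³/s
w_3 = (5.35 − 0.69)/2 = 2.33 m; q_3 = 0.37 × 0.60 × 2.33 = 0.5173 m³/s
Stations 1, 4 contribute zero (depth or velocity is 0).
Q = Σ qᵢ = 0.9781 m³/s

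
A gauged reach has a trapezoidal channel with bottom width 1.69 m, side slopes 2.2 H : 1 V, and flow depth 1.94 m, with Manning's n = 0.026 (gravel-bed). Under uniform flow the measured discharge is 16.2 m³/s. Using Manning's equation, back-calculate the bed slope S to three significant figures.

0.00125

A = (b + z·y)·y = (1.69 + 2.2×1.94)×1.94 = 11.56 m²
P = b + 2y√(1+z²) = 1.69 + 2×1.94×√(1+2.2²) = 11.07 m
R = A/P = 11.56/11.07 = 1.044 m
S = (Q·n / (1·A·R^(2/3)))² = (16.2×0.026 / (1×11.56×1.029))² = 0.001253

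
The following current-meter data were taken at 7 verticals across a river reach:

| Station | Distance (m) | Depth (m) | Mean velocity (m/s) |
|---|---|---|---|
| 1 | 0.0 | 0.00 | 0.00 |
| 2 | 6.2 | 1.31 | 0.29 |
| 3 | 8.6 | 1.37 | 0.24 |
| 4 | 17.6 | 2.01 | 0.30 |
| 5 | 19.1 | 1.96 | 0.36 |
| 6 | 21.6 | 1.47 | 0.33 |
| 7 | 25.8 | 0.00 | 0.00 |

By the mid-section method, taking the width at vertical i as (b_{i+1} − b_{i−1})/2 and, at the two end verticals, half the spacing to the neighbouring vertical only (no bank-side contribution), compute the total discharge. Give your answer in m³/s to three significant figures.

w_2 = (8.6 − 0.0)/2 = 4.3 m; q_2 = 0.29 × 1.31 × 4.3 = 1.634 m³/s
w_3 = (17.6 − 6.2)/2 = 5.7 m; q_3 = 0.24 × 1.37 × 5.7 = 1.874 m³/s
w_4 = (19.1 − 8.6)/2 = 5.25 m; q_4 = 0.30 × 2.01 × 5.25 = 3.166 m³/s
w_5 = (21.6 − 17.6)/2 = 2 m; q_5 = 0.36 × 1.96 × 2 = 1.411 m³/s
w_6 = (25.8 − 19.1)/2 = 3.35 m; q_6 = 0.33 × 1.47 × 3.35 = 1.625 m³/s
Stations 1, 7 contribute zero (depth or velocity is 0).
Q = Σ qᵢ = 9.710 m³/s

9.71 m³/s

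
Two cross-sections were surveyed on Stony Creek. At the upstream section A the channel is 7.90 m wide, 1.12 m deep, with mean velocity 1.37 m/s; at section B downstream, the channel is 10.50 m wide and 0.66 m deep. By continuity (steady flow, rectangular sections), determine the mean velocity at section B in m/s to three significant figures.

1.75 m/s

Q = A₁V₁ = (7.90×1.12) × 1.37 = 12.12 m³/s
A₂ = 10.50 × 0.66 = 6.930 m²
V₂ = Q/A₂ = 12.12/6.930 = 1.749 m/s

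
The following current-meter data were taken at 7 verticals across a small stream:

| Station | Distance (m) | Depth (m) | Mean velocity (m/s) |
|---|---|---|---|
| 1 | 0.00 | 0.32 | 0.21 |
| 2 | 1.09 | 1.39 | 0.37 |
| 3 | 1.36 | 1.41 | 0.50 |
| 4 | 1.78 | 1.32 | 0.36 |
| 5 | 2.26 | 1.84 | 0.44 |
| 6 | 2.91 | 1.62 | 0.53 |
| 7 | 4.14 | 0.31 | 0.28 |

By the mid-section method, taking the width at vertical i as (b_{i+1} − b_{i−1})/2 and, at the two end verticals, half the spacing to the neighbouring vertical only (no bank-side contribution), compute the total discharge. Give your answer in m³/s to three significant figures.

w_1 = (1.09 − 0.00)/2 = 0.545 m; q_1 = 0.21 × 0.32 × 0.545 = 0.03662 m³/s
w_2 = (1.36 − 0.00)/2 = 0.68 m; q_2 = 0.37 × 1.39 × 0.68 = 0.3497 m³/s
w_3 = (1.78 − 1.09)/2 = 0.345 m; q_3 = 0.50 × 1.41 × 0.345 = 0.2432 m³/s
w_4 = (2.26 − 1.36)/2 = 0.45 m; q_4 = 0.36 × 1.32 × 0.45 = 0.2138 m³/s
w_5 = (2.91 − 1.78)/2 = 0.565 m; q_5 = 0.44 × 1.84 × 0.565 = 0.4574 m³/s
w_6 = (4.14 − 2.26)/2 = 0.94 m; q_6 = 0.53 × 1.62 × 0.94 = 0.8071 m³/s
w_7 = (4.14 − 2.91)/2 = 0.615 m; q_7 = 0.28 × 0.31 × 0.615 = 0.05338 m³/s
Q = Σ qᵢ = 2.161 m³/s

2.16 m³/s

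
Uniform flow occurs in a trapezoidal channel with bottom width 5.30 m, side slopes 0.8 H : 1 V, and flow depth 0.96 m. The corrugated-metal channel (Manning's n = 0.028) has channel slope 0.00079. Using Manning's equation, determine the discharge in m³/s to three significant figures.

4.83 m³/s

A = (b + z·y)·y = (5.30 + 0.8×0.96)×0.96 = 5.825 m²
P = b + 2y√(1+z²) = 5.30 + 2×0.96×√(1+0.8²) = 7.759 m
R = A/P = 5.825/7.759 = 0.7508 m
Q = (1/n)·A·R^(2/3)·S^(1/2) = (1/0.028) × 5.825 × 0.7508^(2/3) × 0.00079^(1/2) = 4.830 m³/s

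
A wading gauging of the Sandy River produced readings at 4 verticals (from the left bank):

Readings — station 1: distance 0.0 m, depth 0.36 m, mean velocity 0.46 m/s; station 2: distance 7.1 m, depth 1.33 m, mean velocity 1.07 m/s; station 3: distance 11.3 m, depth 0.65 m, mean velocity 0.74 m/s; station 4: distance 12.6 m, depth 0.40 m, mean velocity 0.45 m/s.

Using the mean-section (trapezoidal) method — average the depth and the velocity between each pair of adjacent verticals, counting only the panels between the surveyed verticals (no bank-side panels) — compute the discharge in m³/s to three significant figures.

Panel 1-2: Δb = 7.1 m, d̄ = (0.36+1.33)/2 = 0.845, v̄ = (0.46+1.07)/2 = 0.765 → q = 7.1×0.845×0.765 = 4.590 m³/s
Panel 2-3: Δb = 4.2 m, d̄ = (1.33+0.65)/2 = 0.99, v̄ = (1.07+0.74)/2 = 0.905 → q = 4.2×0.99×0.905 = 3.763 m³/s
Panel 3-4: Δb = 1.3 m, d̄ = (0.65+0.40)/2 = 0.525, v̄ = (0.74+0.45)/2 = 0.595 → q = 1.3×0.525×0.595 = 0.4061 m³/s
Q = Σ q = 8.759 m³/s

8.76 m³/s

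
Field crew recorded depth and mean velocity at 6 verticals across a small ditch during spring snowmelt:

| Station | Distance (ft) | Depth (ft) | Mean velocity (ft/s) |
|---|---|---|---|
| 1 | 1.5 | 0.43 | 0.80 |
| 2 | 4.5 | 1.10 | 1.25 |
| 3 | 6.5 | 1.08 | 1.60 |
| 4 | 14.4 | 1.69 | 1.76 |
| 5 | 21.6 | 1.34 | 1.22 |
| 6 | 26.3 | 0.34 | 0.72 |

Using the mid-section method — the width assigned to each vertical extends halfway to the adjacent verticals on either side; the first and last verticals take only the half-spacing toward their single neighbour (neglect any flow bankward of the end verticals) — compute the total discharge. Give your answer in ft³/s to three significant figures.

w_1 = (4.5 − 1.5)/2 = 1.5 ft; q_1 = 0.80 × 0.43 × 1.5 = 0.5160 ft³/s
w_2 = (6.5 − 1.5)/2 = 2.5 ft; q_2 = 1.25 × 1.10 × 2.5 = 3.438 ft³/s
w_3 = (14.4 − 4.5)/2 = 4.95 ft; q_3 = 1.60 × 1.08 × 4.95 = 8.554 ft³/s
w_4 = (21.6 − 6.5)/2 = 7.55 ft; q_4 = 1.76 × 1.69 × 7.55 = 22.46 ft³/s
w_5 = (26.3 − 14.4)/2 = 5.95 ft; q_5 = 1.22 × 1.34 × 5.95 = 9.727 ft³/s
w_6 = (26.3 − 21.6)/2 = 2.35 ft; q_6 = 0.72 × 0.34 × 2.35 = 0.5753 ft³/s
Q = Σ qᵢ = 45.27 ft³/s

45.3 ft³/s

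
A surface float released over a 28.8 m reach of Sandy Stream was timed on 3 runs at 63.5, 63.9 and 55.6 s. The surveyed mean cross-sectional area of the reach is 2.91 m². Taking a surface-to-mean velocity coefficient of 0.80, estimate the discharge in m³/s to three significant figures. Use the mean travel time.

1.10 m³/s

t̄ = (63.5 + 63.9 + 55.6) / 3 = 61 s
v_surface = L / t̄ = 28.8 / 61 = 0.4721 m/s
v_mean = 0.80 × 0.4721 = 0.3777 m/s
Q = A × v_mean = 2.91 × 0.3777 = 1.099 m³/s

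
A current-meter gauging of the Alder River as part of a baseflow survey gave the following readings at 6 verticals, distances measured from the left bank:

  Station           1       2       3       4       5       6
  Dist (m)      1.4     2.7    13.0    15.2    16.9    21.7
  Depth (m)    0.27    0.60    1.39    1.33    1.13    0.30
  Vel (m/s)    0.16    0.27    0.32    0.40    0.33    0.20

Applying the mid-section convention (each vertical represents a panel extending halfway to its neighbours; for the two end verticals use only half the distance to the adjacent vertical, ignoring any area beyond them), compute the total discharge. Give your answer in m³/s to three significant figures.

w_1 = (2.7 − 1.4)/2 = 0.65 m; q_1 = 0.16 × 0.27 × 0.65 = 0.02808 m³/s
w_2 = (13.0 − 1.4)/2 = 5.8 m; q_2 = 0.27 × 0.60 × 5.8 = 0.9396 m³/s
w_3 = (15.2 − 2.7)/2 = 6.25 m; q_3 = 0.32 × 1.39 × 6.25 = 2.780 m³/s
w_4 = (16.9 − 13.0)/2 = 1.95 m; q_4 = 0.40 × 1.33 × 1.95 = 1.037 m³/s
w_5 = (21.7 − 15.2)/2 = 3.25 m; q_5 = 0.33 × 1.13 × 3.25 = 1.212 m³/s
w_6 = (21.7 − 16.9)/2 = 2.4 m; q_6 = 0.20 × 0.30 × 2.4 = 0.1440 m³/s
Q = Σ qᵢ = 6.141 m³/s

6.14 m³/s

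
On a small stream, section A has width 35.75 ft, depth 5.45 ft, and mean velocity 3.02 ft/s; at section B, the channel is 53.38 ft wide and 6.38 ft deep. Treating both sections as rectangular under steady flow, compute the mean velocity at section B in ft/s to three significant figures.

1.73 ft/s

Q = A₁V₁ = (35.75×5.45) × 3.02 = 588.4 ft³/s
A₂ = 53.38 × 6.38 = 340.6 ft²
V₂ = Q/A₂ = 588.4/340.6 = 1.728 ft/s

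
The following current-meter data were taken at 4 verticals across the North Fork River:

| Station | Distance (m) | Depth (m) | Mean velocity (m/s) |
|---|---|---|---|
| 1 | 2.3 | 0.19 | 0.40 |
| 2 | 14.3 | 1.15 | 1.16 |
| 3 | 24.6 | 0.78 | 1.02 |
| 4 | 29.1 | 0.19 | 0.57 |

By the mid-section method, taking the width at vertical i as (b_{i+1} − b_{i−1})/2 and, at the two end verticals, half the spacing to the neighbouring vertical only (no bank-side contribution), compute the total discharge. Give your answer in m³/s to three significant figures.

21.5 m³/s

w_1 = (14.3 − 2.3)/2 = 6 m; q_1 = 0.40 × 0.19 × 6 = 0.4560 m³/s
w_2 = (24.6 − 2.3)/2 = 11.15 m; q_2 = 1.16 × 1.15 × 11.15 = 14.87 m³/s
w_3 = (29.1 − 14.3)/2 = 7.4 m; q_3 = 1.02 × 0.78 × 7.4 = 5.887 m³/s
w_4 = (29.1 − 24.6)/2 = 2.25 m; q_4 = 0.57 × 0.19 × 2.25 = 0.2437 m³/s
Q = Σ qᵢ = 21.46 m³/s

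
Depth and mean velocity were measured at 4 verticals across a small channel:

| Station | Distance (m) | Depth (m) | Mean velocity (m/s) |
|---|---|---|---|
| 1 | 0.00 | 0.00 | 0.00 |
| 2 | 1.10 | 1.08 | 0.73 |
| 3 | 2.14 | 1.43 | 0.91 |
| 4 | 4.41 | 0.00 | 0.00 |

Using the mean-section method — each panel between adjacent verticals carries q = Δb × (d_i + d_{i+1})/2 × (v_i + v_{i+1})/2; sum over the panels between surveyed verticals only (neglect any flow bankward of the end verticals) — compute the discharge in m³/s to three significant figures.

2.03 m³/s

Panel 1-2: Δb = 1.1 m, d̄ = (0.00+1.08)/2 = 0.54, v̄ = (0.00+0.73)/2 = 0.365 → q = 1.1×0.54×0.365 = 0.2168 m³/s
Panel 2-3: Δb = 1.04 m, d̄ = (1.08+1.43)/2 = 1.255, v̄ = (0.73+0.91)/2 = 0.82 → q = 1.04×1.255×0.82 = 1.070 m³/s
Panel 3-4: Δb = 2.27 m, d̄ = (1.43+0.00)/2 = 0.715, v̄ = (0.91+0.00)/2 = 0.455 → q = 2.27×0.715×0.455 = 0.7385 m³/s
Q = Σ q = 2.026 m³/s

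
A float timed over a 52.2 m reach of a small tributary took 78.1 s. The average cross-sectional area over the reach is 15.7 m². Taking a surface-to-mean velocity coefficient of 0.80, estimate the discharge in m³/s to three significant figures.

v_surface = L / t̄ = 52.2 / 78.1 = 0.6684 m/s
v_mean = 0.80 × 0.6684 = 0.5347 m/s
Q = A × v_mean = 15.7 × 0.5347 = 8.395 m³/s

8.39 m³/s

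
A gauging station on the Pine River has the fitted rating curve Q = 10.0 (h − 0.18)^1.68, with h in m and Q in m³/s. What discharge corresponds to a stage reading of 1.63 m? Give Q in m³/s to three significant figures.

18.7 m³/s

Q = 10.0 × (1.63 − 0.18)^1.68 = 10.0 × 1.45^1.68 = 18.67 m³/s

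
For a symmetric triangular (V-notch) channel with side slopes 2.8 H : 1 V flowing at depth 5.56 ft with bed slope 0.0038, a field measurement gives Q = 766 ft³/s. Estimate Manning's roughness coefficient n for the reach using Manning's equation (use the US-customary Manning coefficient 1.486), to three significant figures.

0.0197

A = z·y² = 2.8×5.56² = 86.56 ft²
P = 2y√(1+z²) = 2×5.56×√(1+2.8²) = 33.06 ft
R = A/P = 86.56/33.06 = 2.618 ft
n = (1.486/Q)·A·R^(2/3)·S^(1/2) = (1.486/766) × 86.56 × 1.900 × 0.06164 = 0.01966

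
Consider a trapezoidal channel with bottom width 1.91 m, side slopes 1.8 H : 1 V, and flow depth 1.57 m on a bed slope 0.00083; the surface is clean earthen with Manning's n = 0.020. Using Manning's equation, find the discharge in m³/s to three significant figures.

9.89 m³/s

A = (b + z·y)·y = (1.91 + 1.8×1.57)×1.57 = 7.436 m²
P = b + 2y√(1+z²) = 1.91 + 2×1.57×√(1+1.8²) = 8.376 m
R = A/P = 7.436/8.376 = 0.8878 m
Q = (1/n)·A·R^(2/3)·S^(1/2) = (1/0.020) × 7.436 × 0.8878^(2/3) × 0.00083^(1/2) = 9.893 m³/s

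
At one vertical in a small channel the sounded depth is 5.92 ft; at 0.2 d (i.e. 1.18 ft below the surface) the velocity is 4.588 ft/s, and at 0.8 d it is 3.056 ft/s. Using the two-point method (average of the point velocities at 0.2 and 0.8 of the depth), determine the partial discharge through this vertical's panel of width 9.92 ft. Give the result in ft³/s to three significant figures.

224 ft³/s

v̄ = (4.588 + 3.056) / 2 = 3.822 ft/s
q = v̄ × d × w = 3.822 × 5.92 × 9.92 = 224.5 ft³/s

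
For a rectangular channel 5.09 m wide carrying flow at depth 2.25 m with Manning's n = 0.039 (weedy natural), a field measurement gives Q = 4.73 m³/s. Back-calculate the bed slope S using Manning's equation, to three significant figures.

A = b·y = 5.09 × 2.25 = 11.45 m²
P = b + 2y = 5.09 + 2×2.25 = 9.590 m
R = A/P = 11.45/9.590 = 1.194 m
S = (Q·n / (1·A·R^(2/3)))² = (4.73×0.039 / (1×11.45×1.126))² = 0.0002048

0.000205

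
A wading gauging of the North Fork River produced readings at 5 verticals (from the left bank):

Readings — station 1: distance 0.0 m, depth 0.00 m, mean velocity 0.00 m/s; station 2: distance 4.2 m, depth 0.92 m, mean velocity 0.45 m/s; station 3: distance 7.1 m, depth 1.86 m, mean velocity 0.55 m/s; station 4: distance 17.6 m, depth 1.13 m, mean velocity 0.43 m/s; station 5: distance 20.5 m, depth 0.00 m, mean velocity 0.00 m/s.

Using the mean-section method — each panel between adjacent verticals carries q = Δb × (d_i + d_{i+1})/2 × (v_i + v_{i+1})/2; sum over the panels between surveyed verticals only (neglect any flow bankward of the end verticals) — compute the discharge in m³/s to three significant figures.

10.5 m³/s

Panel 1-2: Δb = 4.2 m, d̄ = (0.00+0.92)/2 = 0.46, v̄ = (0.00+0.45)/2 = 0.225 → q = 4.2×0.46×0.225 = 0.4347 m³/s
Panel 2-3: Δb = 2.9 m, d̄ = (0.92+1.86)/2 = 1.39, v̄ = (0.45+0.55)/2 = 0.5 → q = 2.9×1.39×0.5 = 2.016 m³/s
Panel 3-4: Δb = 10.5 m, d̄ = (1.86+1.13)/2 = 1.495, v̄ = (0.55+0.43)/2 = 0.49 → q = 10.5×1.495×0.49 = 7.692 m³/s
Panel 4-5: Δb = 2.9 m, d̄ = (1.13+0.00)/2 = 0.565, v̄ = (0.43+0.00)/2 = 0.215 → q = 2.9×0.565×0.215 = 0.3523 m³/s
Q = Σ q = 10.49 m³/s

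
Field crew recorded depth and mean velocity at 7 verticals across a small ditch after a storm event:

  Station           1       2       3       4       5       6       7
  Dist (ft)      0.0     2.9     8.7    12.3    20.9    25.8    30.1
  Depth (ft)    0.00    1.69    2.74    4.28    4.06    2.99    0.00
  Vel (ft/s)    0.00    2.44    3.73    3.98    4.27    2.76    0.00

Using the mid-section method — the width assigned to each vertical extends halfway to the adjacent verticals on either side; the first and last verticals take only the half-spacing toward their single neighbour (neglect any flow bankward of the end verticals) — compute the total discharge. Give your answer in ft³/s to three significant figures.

325 ft³/s

w_2 = (8.7 − 0.0)/2 = 4.35 ft; q_2 = 2.44 × 1.69 × 4.35 = 17.94 ft³/s
w_3 = (12.3 − 2.9)/2 = 4.7 ft; q_3 = 3.73 × 2.74 × 4.7 = 48.03 ft³/s
w_4 = (20.9 − 8.7)/2 = 6.1 ft; q_4 = 3.98 × 4.28 × 6.1 = 103.9 ft³/s
w_5 = (25.8 − 12.3)/2 = 6.75 ft; q_5 = 4.27 × 4.06 × 6.75 = 117.0 ft³/s
w_6 = (30.1 − 20.9)/2 = 4.6 ft; q_6 = 2.76 × 2.99 × 4.6 = 37.96 ft³/s
Stations 1, 7 contribute zero (depth or velocity is 0).
Q = Σ qᵢ = 324.9 ft³/s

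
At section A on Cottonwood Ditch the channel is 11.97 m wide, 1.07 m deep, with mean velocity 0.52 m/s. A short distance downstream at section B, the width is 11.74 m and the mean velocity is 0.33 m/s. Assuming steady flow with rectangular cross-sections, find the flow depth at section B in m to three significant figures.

Q = A₁V₁ = (11.97×1.07) × 0.52 = 6.660 m³/s
d₂ = Q/(b₂ V₂) = 6.660/(11.74×0.33) = 1.719 m

1.72 m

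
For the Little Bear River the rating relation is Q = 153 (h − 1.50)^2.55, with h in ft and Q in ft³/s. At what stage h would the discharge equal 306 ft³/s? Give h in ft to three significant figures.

h − h₀ = (Q/C)^(1/b) = (306/153)^(1/2.55) = 1.312 ft
h = 1.50 + 1.312 = 2.812 ft

2.81 ft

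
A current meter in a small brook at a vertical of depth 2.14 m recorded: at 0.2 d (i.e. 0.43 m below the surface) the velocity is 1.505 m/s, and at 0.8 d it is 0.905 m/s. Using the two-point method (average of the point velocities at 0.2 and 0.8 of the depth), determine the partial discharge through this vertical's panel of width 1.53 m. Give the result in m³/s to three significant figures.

v̄ = (1.505 + 0.905) / 2 = 1.205 m/s
q = v̄ × d × w = 1.205 × 2.14 × 1.53 = 3.945 m³/s

3.95 m³/s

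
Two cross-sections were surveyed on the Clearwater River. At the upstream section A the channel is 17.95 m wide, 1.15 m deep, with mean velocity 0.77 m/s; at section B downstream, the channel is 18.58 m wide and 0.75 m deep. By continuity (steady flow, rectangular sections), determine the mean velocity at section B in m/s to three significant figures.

1.14 m/s

Q = A₁V₁ = (17.95×1.15) × 0.77 = 15.89 m³/s
A₂ = 18.58 × 0.75 = 13.94 m²
V₂ = Q/A₂ = 15.89/13.94 = 1.141 m/s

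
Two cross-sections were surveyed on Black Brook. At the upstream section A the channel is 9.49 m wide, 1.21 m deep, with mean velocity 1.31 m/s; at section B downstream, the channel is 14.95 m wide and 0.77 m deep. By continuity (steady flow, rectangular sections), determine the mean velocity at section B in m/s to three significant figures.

1.31 m/s

Q = A₁V₁ = (9.49×1.21) × 1.31 = 15.04 m³/s
A₂ = 14.95 × 0.77 = 11.51 m²
V₂ = Q/A₂ = 15.04/11.51 = 1.307 m/s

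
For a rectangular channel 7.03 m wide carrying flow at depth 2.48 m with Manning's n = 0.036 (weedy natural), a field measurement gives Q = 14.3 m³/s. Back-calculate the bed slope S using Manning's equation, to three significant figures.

A = b·y = 7.03 × 2.48 = 17.43 m²
P = b + 2y = 7.03 + 2×2.48 = 11.99 m
R = A/P = 17.43/11.99 = 1.454 m
S = (Q·n / (1·A·R^(2/3)))² = (14.3×0.036 / (1×17.43×1.283))² = 0.0005293

0.000529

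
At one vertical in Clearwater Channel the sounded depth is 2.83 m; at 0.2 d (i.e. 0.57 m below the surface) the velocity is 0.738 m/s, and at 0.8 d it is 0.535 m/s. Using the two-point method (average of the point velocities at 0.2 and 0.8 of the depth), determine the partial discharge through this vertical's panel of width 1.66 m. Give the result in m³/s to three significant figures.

v̄ = (0.738 + 0.535) / 2 = 0.6365 m/s
q = v̄ × d × w = 0.6365 × 2.83 × 1.66 = 2.990 m³/s

2.99 m³/s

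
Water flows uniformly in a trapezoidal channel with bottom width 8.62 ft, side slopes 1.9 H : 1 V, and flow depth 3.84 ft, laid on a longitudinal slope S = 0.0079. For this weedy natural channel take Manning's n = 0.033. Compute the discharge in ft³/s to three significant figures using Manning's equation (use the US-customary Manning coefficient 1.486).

A = (b + z·y)·y = (8.62 + 1.9×3.84)×3.84 = 61.12 ft²
P = b + 2y√(1+z²) = 8.62 + 2×3.84×√(1+1.9²) = 25.11 ft
R = A/P = 61.12/25.11 = 2.434 ft
Q = (1.486/n)·A·R^(2/3)·S^(1/2) = (1.486/0.033) × 61.12 × 2.434^(2/3) × 0.0079^(1/2) = 442.6 ft³/s

443 ft³/s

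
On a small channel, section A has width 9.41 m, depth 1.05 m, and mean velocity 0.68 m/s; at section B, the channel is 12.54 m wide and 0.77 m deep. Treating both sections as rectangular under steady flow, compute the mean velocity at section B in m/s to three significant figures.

Q = A₁V₁ = (9.41×1.05) × 0.68 = 6.719 m³/s
A₂ = 12.54 × 0.77 = 9.656 m²
V₂ = Q/A₂ = 6.719/9.656 = 0.6958 m/s

0.696 m/s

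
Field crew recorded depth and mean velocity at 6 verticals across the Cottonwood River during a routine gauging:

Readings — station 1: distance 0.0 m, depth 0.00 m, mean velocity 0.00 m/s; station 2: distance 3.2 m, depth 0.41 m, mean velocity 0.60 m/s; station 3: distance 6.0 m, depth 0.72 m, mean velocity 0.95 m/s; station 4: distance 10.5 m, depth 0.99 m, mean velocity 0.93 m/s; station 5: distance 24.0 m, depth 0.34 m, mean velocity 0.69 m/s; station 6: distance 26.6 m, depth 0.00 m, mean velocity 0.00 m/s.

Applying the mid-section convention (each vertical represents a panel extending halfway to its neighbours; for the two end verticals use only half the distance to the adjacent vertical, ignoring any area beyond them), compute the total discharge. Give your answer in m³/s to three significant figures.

w_2 = (6.0 − 0.0)/2 = 3 m; q_2 = 0.60 × 0.41 × 3 = 0.7380 m³/s
w_3 = (10.5 − 3.2)/2 = 3.65 m; q_3 = 0.95 × 0.72 × 3.65 = 2.497 m³/s
w_4 = (24.0 − 6.0)/2 = 9 m; q_4 = 0.93 × 0.99 × 9 = 8.286 m³/s
w_5 = (26.6 − 10.5)/2 = 8.05 m; q_5 = 0.69 × 0.34 × 8.05 = 1.889 m³/s
Stations 1, 6 contribute zero (depth or velocity is 0).
Q = Σ qᵢ = 13.41 m³/s

13.4 m³/s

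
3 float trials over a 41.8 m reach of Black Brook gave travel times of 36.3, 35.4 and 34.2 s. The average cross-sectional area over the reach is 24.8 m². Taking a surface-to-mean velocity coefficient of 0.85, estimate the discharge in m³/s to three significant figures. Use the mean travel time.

t̄ = (36.3 + 35.4 + 34.2) / 3 = 35.3 s
v_surface = L / t̄ = 41.8 / 35.3 = 1.184 m/s
v_mean = 0.85 × 1.184 = 1.007 m/s
Q = A × v_mean = 24.8 × 1.007 = 24.96 m³/s

25.0 m³/s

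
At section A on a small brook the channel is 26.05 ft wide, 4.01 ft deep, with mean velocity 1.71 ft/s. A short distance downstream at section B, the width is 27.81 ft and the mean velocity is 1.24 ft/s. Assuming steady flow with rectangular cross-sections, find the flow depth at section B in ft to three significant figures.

Q = A₁V₁ = (26.05×4.01) × 1.71 = 178.6 ft³/s
d₂ = Q/(b₂ V₂) = 178.6/(27.81×1.24) = 5.180 ft

5.18 ft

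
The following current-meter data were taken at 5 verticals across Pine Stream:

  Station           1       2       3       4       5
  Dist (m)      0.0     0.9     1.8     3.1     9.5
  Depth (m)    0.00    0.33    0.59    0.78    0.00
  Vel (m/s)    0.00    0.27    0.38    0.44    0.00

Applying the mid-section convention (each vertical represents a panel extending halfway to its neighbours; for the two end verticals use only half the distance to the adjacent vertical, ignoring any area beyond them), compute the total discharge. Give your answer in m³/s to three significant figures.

w_2 = (1.8 − 0.0)/2 = 0.9 m; q_2 = 0.27 × 0.33 × 0.9 = 0.08019 m³/s
w_3 = (3.1 − 0.9)/2 = 1.1 m; q_3 = 0.38 × 0.59 × 1.1 = 0.2466 m³/s
w_4 = (9.5 − 1.8)/2 = 3.85 m; q_4 = 0.44 × 0.78 × 3.85 = 1.321 m³/s
Stations 1, 5 contribute zero (depth or velocity is 0).
Q = Σ qᵢ = 1.648 m³/s

1.65 m³/s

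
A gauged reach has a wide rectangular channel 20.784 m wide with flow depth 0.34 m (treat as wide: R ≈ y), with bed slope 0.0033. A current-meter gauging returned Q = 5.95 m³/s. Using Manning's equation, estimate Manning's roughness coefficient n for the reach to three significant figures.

0.0332

A = b·y = 20.784 × 0.34 = 7.067 m²
Wide channel: R ≈ y = 0.34 m
n = (1/Q)·A·R^(2/3)·S^(1/2) = (1/5.95) × 7.067 × 0.4871 × 0.05745 = 0.03324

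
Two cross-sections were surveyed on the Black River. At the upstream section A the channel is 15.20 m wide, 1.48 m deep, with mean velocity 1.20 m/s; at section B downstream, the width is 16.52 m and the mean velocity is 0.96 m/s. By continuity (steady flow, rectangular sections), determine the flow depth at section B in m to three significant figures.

1.70 m

Q = A₁V₁ = (15.20×1.48) × 1.20 = 27.00 m³/s
d₂ = Q/(b₂ V₂) = 27.00/(16.52×0.96) = 1.702 m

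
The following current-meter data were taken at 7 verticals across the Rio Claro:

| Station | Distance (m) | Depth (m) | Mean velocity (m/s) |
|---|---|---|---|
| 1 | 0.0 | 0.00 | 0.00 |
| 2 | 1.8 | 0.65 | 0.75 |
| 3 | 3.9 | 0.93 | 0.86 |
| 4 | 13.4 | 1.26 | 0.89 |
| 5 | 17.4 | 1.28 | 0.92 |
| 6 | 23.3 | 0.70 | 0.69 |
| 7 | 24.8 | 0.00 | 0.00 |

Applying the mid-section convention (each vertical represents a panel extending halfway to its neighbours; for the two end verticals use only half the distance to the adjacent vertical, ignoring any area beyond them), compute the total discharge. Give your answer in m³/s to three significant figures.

20.8 m³/s

w_2 = (3.9 − 0.0)/2 = 1.95 m; q_2 = 0.75 × 0.65 × 1.95 = 0.9506 m³/s
w_3 = (13.4 − 1.8)/2 = 5.8 m; q_3 = 0.86 × 0.93 × 5.8 = 4.639 m³/s
w_4 = (17.4 − 3.9)/2 = 6.75 m; q_4 = 0.89 × 1.26 × 6.75 = 7.569 m³/s
w_5 = (23.3 − 13.4)/2 = 4.95 m; q_5 = 0.92 × 1.28 × 4.95 = 5.829 m³/s
w_6 = (24.8 − 17.4)/2 = 3.7 m; q_6 = 0.69 × 0.70 × 3.7 = 1.787 m³/s
Stations 1, 7 contribute zero (depth or velocity is 0).
Q = Σ qᵢ = 20.78 m³/s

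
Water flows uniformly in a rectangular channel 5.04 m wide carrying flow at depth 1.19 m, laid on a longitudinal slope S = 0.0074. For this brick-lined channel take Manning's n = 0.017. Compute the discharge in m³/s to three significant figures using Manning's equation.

26.3 m³/s

A = b·y = 5.04 × 1.19 = 5.998 m²
P = b + 2y = 5.04 + 2×1.19 = 7.420 m
R = A/P = 5.998/7.420 = 0.8083 m
Q = (1/n)·A·R^(2/3)·S^(1/2) = (1/0.017) × 5.998 × 0.8083^(2/3) × 0.0074^(1/2) = 26.33 m³/s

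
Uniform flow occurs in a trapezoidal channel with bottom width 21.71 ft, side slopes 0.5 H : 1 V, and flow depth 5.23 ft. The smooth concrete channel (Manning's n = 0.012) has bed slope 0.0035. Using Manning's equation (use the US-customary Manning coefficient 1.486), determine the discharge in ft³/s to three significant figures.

2270 ft³/s

A = (b + z·y)·y = (21.71 + 0.5×5.23)×5.23 = 127.2 ft²
P = b + 2y√(1+z²) = 21.71 + 2×5.23×√(1+0.5²) = 33.40 ft
R = A/P = 127.2/33.40 = 3.808 ft
Q = (1.486/n)·A·R^(2/3)·S^(1/2) = (1.486/0.012) × 127.2 × 3.808^(2/3) × 0.0035^(1/2) = 2273 ft³/s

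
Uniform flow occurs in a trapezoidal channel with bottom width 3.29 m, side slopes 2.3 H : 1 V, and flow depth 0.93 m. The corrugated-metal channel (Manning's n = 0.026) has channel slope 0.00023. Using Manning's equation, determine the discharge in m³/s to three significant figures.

A = (b + z·y)·y = (3.29 + 2.3×0.93)×0.93 = 5.049 m²
P = b + 2y√(1+z²) = 3.29 + 2×0.93×√(1+2.3²) = 7.955 m
R = A/P = 5.049/7.955 = 0.6347 m
Q = (1/n)·A·R^(2/3)·S^(1/2) = (1/0.026) × 5.049 × 0.6347^(2/3) × 0.00023^(1/2) = 2.175 m³/s

2.18 m³/s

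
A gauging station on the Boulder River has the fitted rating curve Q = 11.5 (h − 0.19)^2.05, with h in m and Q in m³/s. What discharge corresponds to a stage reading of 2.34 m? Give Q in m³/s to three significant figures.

55.2 m³/s

Q = 11.5 × (2.34 − 0.19)^2.05 = 11.5 × 2.15^2.05 = 55.23 m³/s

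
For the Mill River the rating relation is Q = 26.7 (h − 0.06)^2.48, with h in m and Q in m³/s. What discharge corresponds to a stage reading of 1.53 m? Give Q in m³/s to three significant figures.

69.4 m³/s

Q = 26.7 × (1.53 − 0.06)^2.48 = 26.7 × 1.47^2.48 = 69.42 m³/s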